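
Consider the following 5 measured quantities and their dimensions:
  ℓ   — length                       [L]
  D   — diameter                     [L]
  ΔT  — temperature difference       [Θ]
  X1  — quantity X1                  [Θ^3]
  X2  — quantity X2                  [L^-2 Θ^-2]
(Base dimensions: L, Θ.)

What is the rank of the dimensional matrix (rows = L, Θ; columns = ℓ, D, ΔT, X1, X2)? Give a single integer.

Exponent matrix [L,Θ] × [ℓ,D,ΔT,X1,X2]:
  L: [ 1  1  0  0 -2]
  Θ: [ 0  0  1  3 -2]
RREF → pivots at {ℓ,ΔT} ⇒ r = 2

2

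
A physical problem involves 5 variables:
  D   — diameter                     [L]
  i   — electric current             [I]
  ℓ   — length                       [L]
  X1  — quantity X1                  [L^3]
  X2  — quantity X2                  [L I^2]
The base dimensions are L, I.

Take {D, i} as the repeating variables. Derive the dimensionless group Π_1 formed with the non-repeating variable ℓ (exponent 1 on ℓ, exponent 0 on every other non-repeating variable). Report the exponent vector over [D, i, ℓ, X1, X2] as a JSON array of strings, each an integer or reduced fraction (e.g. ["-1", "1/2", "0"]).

Dimensional matrix (L×I by D×i×ℓ×X1×X2):
  L: [ 1  0  1  3  1]
  I: [ 0  1  0  0  2]
Echelon form has 2 nonzero rows (pivots: D,i)
Repeat: D,i; free: ℓ,X1,X2
RREF:
  r0: [   1    0    1    3    1]
  r1: [   0    1    0    0    2]
Fix exponent of ℓ at 1, X1 at 0, X2 at 0; solve each RREF row for its pivot's exponent:
  r0: exp(D) + (1)·1 = 0 ⇒ exp(D) = -1
  r1: exp(i) + (0)·1 = 0 ⇒ exp(i) = 0
Π_1 = D^-1 · ℓ

["-1", "0", "1", "0", "0"]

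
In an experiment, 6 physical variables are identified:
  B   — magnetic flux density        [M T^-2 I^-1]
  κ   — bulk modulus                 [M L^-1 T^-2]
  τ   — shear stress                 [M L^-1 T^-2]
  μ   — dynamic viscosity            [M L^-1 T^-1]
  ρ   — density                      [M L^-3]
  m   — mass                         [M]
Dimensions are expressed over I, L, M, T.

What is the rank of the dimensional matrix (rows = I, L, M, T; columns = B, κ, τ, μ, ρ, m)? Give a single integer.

4

Dimensional matrix (I×L×M×T by B×κ×τ×μ×ρ×m):
  I: [-1  0  0  0  0  0]
  L: [ 0 -1 -1 -1 -3  0]
  M: [ 1  1  1  1  1  1]
  T: [-2 -2 -2 -1  0  0]
Echelon form has 4 nonzero rows (pivots: B,κ,μ,ρ)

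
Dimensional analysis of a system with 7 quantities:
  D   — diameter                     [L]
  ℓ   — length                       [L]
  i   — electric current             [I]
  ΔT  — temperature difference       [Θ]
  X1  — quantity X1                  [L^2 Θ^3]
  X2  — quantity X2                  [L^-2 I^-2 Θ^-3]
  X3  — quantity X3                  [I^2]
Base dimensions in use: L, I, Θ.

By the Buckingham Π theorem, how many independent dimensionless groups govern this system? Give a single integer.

Exponent matrix [L,I,Θ] × [D,ℓ,i,ΔT,X1,X2,X3]:
  L: [ 1  1  0  0  2 -2  0]
  I: [ 0  0  1  0  0 -2  2]
  Θ: [ 0  0  0  1  3 -3  0]
Row reduction gives pivot columns D,i,ΔT; rank = 3
Π count = n − r = 7 − 3 = 4

4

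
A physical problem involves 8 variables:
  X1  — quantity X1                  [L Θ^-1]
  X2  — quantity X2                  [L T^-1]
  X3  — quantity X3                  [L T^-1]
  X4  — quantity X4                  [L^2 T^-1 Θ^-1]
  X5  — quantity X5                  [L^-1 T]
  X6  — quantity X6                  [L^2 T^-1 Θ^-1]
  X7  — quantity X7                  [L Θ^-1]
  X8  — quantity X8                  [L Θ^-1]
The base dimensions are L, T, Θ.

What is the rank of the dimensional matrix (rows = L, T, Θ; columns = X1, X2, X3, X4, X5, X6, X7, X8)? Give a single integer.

2

Exponent matrix [L,T,Θ] × [X1,X2,X3,X4,X5,X6,X7,X8]:
  L: [ 1  1  1  2 -1  2  1  1]
  T: [ 0 -1 -1 -1  1 -1  0  0]
  Θ: [-1  0  0 -1  0 -1 -1 -1]
Row reduction gives pivot columns X1,X2; rank = 2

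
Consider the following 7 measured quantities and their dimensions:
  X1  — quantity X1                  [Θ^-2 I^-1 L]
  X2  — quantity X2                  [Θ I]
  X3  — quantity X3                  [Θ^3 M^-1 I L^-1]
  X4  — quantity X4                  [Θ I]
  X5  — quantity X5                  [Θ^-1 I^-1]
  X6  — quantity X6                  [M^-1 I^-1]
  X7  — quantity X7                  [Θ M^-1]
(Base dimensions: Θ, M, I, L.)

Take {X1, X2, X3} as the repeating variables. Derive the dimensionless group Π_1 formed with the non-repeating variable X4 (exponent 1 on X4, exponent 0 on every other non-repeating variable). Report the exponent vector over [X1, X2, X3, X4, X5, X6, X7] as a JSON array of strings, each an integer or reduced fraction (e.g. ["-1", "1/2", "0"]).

["0", "-1", "0", "1", "0", "0", "0"]

Dimensional matrix (Θ×M×I×L by X1×X2×X3×X4×X5×X6×X7):
  Θ: [-2  1  3  1 -1  0  1]
  M: [ 0  0 -1  0  0 -1 -1]
  I: [-1  1  1  1 -1 -1  0]
  L: [ 1  0 -1  0  0  0  0]
RREF → pivots at {X1,X2,X3} ⇒ r = 3
Repeat: X1,X2,X3; free: X4,X5,X6,X7
RREF:
  r0: [   1    0    0    0    0    1    1]
  r1: [   0    1    0    1   -1   -1    0]
  r2: [   0    0    1    0    0    1    1]
  r3: [   0    0    0    0    0    0    0]
Fix exponent of X4 at 1, X5 at 0, X6 at 0, X7 at 0; solve each RREF row for its pivot's exponent:
  r0: exp(X1) + (0)·1 = 0 ⇒ exp(X1) = 0
  r1: exp(X2) + (1)·1 = 0 ⇒ exp(X2) = -1
  r2: exp(X3) + (0)·1 = 0 ⇒ exp(X3) = 0
Π_1 = X2^-1 · X4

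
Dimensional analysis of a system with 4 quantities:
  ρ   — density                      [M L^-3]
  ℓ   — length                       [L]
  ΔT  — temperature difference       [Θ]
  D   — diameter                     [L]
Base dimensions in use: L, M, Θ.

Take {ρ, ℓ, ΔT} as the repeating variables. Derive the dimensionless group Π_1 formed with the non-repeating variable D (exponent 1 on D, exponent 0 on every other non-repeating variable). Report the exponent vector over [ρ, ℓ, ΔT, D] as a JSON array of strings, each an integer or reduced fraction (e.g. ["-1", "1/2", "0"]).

Exponent matrix [L,M,Θ] × [ρ,ℓ,ΔT,D]:
  L: [-3  1  0  1]
  M: [ 1  0  0  0]
  Θ: [ 0  0  1  0]
RREF → pivots at {ρ,ℓ,ΔT} ⇒ r = 3
Repeat: ρ,ℓ,ΔT; free: D
RREF:
  r0: [   1    0    0    0]
  r1: [   0    1    0    1]
  r2: [   0    0    1    0]
Fix exponent of D at 1; solve each RREF row for its pivot's exponent:
  r0: exp(ρ) + (0)·1 = 0 ⇒ exp(ρ) = 0
  r1: exp(ℓ) + (1)·1 = 0 ⇒ exp(ℓ) = -1
  r2: exp(ΔT) + (0)·1 = 0 ⇒ exp(ΔT) = 0
Π_1 = ℓ^-1 · D

["0", "-1", "0", "1"]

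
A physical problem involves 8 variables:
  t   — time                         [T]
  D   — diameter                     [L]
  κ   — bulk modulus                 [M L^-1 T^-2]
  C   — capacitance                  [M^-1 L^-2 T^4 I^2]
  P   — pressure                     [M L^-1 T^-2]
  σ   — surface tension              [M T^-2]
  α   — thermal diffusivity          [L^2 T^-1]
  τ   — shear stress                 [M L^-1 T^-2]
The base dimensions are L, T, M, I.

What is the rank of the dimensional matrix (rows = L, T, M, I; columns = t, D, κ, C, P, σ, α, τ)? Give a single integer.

4

Exponent matrix [L,T,M,I] × [t,D,κ,C,P,σ,α,τ]:
  L: [ 0  1 -1 -2 -1  0  2 -1]
  T: [ 1  0 -2  4 -2 -2 -1 -2]
  M: [ 0  0  1 -1  1  1  0  1]
  I: [ 0  0  0  2  0  0  0  0]
Echelon form has 4 nonzero rows (pivots: t,D,κ,C)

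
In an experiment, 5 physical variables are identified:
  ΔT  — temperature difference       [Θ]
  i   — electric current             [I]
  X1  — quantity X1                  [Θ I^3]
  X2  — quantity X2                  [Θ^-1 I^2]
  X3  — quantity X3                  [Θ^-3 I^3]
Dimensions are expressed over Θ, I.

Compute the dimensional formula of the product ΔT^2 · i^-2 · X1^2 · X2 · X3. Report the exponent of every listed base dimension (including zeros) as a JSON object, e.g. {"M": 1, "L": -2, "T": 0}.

Write exponents as rows Θ,I / cols ΔT,i,X1,X2,X3:
  Θ: [ 1  0  1 -1 -3]
  I: [ 0  1  3  2  3]
  [Θ]: (2)·1+(-2)·0+(2)·1+(1)·-1+(1)·-3 = 0
  [I]: (2)·0+(-2)·1+(2)·3+(1)·2+(1)·3 = 9
⇒ I^9

{"Θ": 0, "I": 9}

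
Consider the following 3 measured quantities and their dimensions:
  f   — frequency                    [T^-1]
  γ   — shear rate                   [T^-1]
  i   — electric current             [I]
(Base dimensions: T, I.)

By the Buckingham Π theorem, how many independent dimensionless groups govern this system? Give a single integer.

1

Dimensional matrix (T×I by f×γ×i):
  T: [-1 -1  0]
  I: [ 0  0  1]
RREF → pivots at {f,i} ⇒ r = 2
3 vars − rank 2 = 1 Π group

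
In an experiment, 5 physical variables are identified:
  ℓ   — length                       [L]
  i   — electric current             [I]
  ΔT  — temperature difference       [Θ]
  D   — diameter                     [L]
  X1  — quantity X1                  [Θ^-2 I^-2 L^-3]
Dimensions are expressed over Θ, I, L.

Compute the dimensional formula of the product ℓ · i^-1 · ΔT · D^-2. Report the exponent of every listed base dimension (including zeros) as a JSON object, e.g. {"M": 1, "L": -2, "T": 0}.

{"Θ": 1, "I": -1, "L": -1}

Exponent matrix [Θ,I,L] × [ℓ,i,ΔT,D,X1]:
  Θ: [ 0  0  1  0 -2]
  I: [ 0  1  0  0 -2]
  L: [ 1  0  0  1 -3]
  [Θ]: (1)·0+(-1)·0+(1)·1+(-2)·0 = 1
  [I]: (1)·0+(-1)·1+(1)·0+(-2)·0 = -1
  [L]: (1)·1+(-1)·0+(1)·0+(-2)·1 = -1
⇒ Θ I^-1 L^-1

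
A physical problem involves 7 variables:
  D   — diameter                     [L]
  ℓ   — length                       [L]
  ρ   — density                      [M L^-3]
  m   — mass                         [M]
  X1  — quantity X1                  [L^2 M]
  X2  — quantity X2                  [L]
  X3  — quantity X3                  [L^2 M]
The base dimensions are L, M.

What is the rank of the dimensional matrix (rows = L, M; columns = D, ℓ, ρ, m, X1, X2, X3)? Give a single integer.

2

Exponent matrix [L,M] × [D,ℓ,ρ,m,X1,X2,X3]:
  L: [ 1  1 -3  0  2  1  2]
  M: [ 0  0  1  1  1  0  1]
Row reduction gives pivot columns D,ρ; rank = 2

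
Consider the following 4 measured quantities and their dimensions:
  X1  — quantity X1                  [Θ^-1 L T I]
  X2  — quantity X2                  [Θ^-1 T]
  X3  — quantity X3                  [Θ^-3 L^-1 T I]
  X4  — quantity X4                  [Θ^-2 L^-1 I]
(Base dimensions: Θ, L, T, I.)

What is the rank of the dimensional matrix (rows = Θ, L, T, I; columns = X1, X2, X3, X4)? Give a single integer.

3

Exponent matrix [Θ,L,T,I] × [X1,X2,X3,X4]:
  Θ: [-1 -1 -3 -2]
  L: [ 1  0 -1 -1]
  T: [ 1  1  1  0]
  I: [ 1  0  1  1]
Echelon form has 3 nonzero rows (pivots: X1,X2,X3)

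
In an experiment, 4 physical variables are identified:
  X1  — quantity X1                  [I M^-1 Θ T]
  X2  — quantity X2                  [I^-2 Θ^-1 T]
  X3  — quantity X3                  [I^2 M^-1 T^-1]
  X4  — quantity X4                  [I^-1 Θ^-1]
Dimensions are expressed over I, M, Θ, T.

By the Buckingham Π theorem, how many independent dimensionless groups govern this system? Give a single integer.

Write exponents as rows I,M,Θ,T / cols X1,X2,X3,X4:
  I: [ 1 -2  2 -1]
  M: [-1  0 -1  0]
  Θ: [ 1 -1  0 -1]
  T: [ 1  1 -1  0]
Row reduction gives pivot columns X1,X2,X3; rank = 3
Π count = n − r = 4 − 3 = 1

1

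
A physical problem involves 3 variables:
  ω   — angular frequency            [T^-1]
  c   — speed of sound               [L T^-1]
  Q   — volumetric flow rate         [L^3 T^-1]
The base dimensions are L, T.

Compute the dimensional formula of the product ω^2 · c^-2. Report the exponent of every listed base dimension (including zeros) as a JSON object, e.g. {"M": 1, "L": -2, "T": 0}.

{"L": -2, "T": 0}

Exponent matrix [L,T] × [ω,c,Q]:
  L: [ 0  1  3]
  T: [-1 -1 -1]
  [L]: (2)·0+(-2)·1 = -2
  [T]: (2)·-1+(-2)·-1 = 0
⇒ L^-2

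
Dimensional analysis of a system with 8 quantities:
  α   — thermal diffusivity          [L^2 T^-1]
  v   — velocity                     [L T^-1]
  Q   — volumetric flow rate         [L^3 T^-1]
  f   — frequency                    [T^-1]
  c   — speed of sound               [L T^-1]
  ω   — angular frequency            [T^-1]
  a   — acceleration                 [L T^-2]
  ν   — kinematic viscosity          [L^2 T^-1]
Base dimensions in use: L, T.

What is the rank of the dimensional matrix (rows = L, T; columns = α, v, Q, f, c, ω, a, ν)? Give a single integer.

2

Exponent matrix [L,T] × [α,v,Q,f,c,ω,a,ν]:
  L: [ 2  1  3  0  1  0  1  2]
  T: [-1 -1 -1 -1 -1 -1 -2 -1]
RREF → pivots at {α,v} ⇒ r = 2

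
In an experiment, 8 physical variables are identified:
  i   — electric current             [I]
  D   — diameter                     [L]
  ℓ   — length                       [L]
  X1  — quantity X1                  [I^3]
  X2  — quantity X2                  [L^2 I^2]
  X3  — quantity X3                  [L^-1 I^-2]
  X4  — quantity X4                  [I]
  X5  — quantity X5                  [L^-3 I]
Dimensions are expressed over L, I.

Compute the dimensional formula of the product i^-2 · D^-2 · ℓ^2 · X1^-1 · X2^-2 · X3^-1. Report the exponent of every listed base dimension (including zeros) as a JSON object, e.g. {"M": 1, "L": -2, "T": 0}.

{"L": -3, "I": -7}

Dimensional matrix (L×I by i×D×ℓ×X1×X2×X3×X4×X5):
  L: [ 0  1  1  0  2 -1  0 -3]
  I: [ 1  0  0  3  2 -2  1  1]
  [L]: (-2)·0+(-2)·1+(2)·1+(-1)·0+(-2)·2+(-1)·-1 = -3
  [I]: (-2)·1+(-2)·0+(2)·0+(-1)·3+(-2)·2+(-1)·-2 = -7
⇒ L^-3 I^-7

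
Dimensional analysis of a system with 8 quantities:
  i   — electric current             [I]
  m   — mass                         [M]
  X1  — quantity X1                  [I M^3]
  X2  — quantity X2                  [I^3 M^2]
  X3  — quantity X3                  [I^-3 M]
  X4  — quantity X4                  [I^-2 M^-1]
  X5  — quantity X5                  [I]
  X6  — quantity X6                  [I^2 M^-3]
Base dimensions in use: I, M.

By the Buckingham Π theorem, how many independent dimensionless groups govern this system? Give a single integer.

Write exponents as rows I,M / cols i,m,X1,X2,X3,X4,X5,X6:
  I: [ 1  0  1  3 -3 -2  1  2]
  M: [ 0  1  3  2  1 -1  0 -3]
Row reduction gives pivot columns i,m; rank = 2
n=8, r=2 ⇒ 6 dimensionless groups

6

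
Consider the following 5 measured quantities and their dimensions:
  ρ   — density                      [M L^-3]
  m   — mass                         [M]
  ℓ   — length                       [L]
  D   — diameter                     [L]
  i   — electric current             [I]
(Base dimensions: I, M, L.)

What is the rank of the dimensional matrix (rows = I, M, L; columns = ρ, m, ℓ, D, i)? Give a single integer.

3

Dimensional matrix (I×M×L by ρ×m×ℓ×D×i):
  I: [ 0  0  0  0  1]
  M: [ 1  1  0  0  0]
  L: [-3  0  1  1  0]
RREF → pivots at {ρ,m,i} ⇒ r = 3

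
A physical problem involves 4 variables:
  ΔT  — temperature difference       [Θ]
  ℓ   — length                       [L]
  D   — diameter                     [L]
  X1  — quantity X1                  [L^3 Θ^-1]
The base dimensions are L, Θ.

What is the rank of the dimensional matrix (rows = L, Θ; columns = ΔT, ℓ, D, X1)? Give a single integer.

2

Write exponents as rows L,Θ / cols ΔT,ℓ,D,X1:
  L: [ 0  1  1  3]
  Θ: [ 1  0  0 -1]
RREF → pivots at {ΔT,ℓ} ⇒ r = 2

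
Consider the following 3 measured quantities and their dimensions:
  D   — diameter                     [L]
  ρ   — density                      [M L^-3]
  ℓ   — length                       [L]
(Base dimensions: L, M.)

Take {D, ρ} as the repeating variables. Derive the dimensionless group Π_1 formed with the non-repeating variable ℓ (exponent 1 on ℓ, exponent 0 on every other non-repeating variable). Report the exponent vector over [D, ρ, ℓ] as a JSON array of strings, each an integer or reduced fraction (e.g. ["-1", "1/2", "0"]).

["-1", "0", "1"]

Dimensional matrix (L×M by D×ρ×ℓ):
  L: [ 1 -3  1]
  M: [ 0  1  0]
Row reduction gives pivot columns D,ρ; rank = 2
Repeat: D,ρ; free: ℓ
RREF:
  r0: [   1    0    1]
  r1: [   0    1    0]
Fix exponent of ℓ at 1; solve each RREF row for its pivot's exponent:
  r0: exp(D) + (1)·1 = 0 ⇒ exp(D) = -1
  r1: exp(ρ) + (0)·1 = 0 ⇒ exp(ρ) = 0
Π_1 = D^-1 · ℓ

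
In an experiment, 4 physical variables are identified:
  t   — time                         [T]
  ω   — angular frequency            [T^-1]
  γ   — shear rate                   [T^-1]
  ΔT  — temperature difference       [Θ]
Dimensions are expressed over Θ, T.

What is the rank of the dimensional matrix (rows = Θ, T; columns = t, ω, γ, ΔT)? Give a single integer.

Write exponents as rows Θ,T / cols t,ω,γ,ΔT:
  Θ: [ 0  0  0  1]
  T: [ 1 -1 -1  0]
Echelon form has 2 nonzero rows (pivots: t,ΔT)

2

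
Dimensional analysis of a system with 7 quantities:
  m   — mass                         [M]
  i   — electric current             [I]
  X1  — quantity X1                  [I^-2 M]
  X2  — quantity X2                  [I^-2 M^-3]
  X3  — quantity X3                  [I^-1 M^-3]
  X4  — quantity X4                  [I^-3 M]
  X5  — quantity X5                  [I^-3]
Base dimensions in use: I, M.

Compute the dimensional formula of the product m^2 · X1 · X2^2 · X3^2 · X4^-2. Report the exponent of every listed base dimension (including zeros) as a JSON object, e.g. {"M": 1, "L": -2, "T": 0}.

Dimensional matrix (I×M by m×i×X1×X2×X3×X4×X5):
  I: [ 0  1 -2 -2 -1 -3 -3]
  M: [ 1  0  1 -3 -3  1  0]
  [I]: (2)·0+(1)·-2+(2)·-2+(2)·-1+(-2)·-3 = -2
  [M]: (2)·1+(1)·1+(2)·-3+(2)·-3+(-2)·1 = -11
⇒ I^-2 M^-11

{"I": -2, "M": -11}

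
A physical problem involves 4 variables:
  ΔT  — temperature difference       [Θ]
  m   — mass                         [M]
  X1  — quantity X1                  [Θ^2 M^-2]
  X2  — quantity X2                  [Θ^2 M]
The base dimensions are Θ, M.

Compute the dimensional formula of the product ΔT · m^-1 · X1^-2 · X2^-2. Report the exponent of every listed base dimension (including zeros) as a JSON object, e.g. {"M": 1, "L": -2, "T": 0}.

{"Θ": -7, "M": 1}

Exponent matrix [Θ,M] × [ΔT,m,X1,X2]:
  Θ: [ 1  0  2  2]
  M: [ 0  1 -2  1]
  [Θ]: (1)·1+(-1)·0+(-2)·2+(-2)·2 = -7
  [M]: (1)·0+(-1)·1+(-2)·-2+(-2)·1 = 1
⇒ Θ^-7 M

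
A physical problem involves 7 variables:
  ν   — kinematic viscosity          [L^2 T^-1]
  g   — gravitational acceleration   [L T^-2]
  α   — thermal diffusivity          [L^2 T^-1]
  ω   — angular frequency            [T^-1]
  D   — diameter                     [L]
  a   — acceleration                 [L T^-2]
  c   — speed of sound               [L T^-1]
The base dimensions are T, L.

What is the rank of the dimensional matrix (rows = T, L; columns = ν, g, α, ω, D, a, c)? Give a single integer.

Dimensional matrix (T×L by ν×g×α×ω×D×a×c):
  T: [-1 -2 -1 -1  0 -2 -1]
  L: [ 2  1  2  0  1  1  1]
RREF → pivots at {ν,g} ⇒ r = 2

2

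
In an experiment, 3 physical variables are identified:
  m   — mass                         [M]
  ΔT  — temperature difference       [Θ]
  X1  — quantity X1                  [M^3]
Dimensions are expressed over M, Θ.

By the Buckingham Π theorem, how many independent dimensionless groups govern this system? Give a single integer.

Exponent matrix [M,Θ] × [m,ΔT,X1]:
  M: [ 1  0  3]
  Θ: [ 0  1  0]
Row reduction gives pivot columns m,ΔT; rank = 2
Π count = n − r = 3 − 2 = 1

1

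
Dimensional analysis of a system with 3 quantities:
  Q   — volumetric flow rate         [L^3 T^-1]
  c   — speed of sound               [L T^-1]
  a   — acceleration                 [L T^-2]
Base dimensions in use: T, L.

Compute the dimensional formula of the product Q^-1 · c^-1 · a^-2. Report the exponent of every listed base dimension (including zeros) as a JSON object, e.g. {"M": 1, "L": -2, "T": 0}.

{"T": 6, "L": -6}

Dimensional matrix (T×L by Q×c×a):
  T: [-1 -1 -2]
  L: [ 3  1  1]
  [T]: (-1)·-1+(-1)·-1+(-2)·-2 = 6
  [L]: (-1)·3+(-1)·1+(-2)·1 = -6
⇒ T^6 L^-6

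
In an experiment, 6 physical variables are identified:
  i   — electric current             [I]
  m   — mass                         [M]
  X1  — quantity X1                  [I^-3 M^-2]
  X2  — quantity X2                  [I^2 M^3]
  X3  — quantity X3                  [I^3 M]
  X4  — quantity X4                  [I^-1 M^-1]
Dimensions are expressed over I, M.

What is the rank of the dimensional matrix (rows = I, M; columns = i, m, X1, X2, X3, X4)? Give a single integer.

Exponent matrix [I,M] × [i,m,X1,X2,X3,X4]:
  I: [ 1  0 -3  2  3 -1]
  M: [ 0  1 -2  3  1 -1]
RREF → pivots at {i,m} ⇒ r = 2

2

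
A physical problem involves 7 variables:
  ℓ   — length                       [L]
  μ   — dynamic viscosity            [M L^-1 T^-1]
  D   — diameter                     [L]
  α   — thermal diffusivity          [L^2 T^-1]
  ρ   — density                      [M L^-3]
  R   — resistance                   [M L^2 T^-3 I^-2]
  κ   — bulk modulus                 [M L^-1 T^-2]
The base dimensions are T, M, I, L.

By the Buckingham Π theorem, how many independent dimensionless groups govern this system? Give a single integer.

3

Dimensional matrix (T×M×I×L by ℓ×μ×D×α×ρ×R×κ):
  T: [ 0 -1  0 -1  0 -3 -2]
  M: [ 0  1  0  0  1  1  1]
  I: [ 0  0  0  0  0 -2  0]
  L: [ 1 -1  1  2 -3  2 -1]
Echelon form has 4 nonzero rows (pivots: ℓ,μ,α,R)
n=7, r=4 ⇒ 3 dimensionless groups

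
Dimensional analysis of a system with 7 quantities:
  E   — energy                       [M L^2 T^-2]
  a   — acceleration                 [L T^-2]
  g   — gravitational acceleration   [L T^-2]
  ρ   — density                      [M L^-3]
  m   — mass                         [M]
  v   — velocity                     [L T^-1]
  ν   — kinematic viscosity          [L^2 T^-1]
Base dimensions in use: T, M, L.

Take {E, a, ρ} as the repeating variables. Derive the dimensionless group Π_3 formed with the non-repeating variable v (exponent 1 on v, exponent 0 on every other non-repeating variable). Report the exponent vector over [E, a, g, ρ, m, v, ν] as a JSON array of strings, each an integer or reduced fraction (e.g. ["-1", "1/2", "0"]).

["-1/8", "-3/8", "0", "1/8", "0", "1", "0"]

Write exponents as rows T,M,L / cols E,a,g,ρ,m,v,ν:
  T: [-2 -2 -2  0  0 -1 -1]
  M: [ 1  0  0  1  1  0  0]
  L: [ 2  1  1 -3  0  1  2]
Row reduction gives pivot columns E,a,ρ; rank = 3
Repeat: E,a,ρ; free: g,m,v,ν
RREF:
  r0: [   1    0    0    0  3/4  1/8  3/8]
  r1: [   0    1    1    0 -3/4  3/8  1/8]
  r2: [   0    0    0    1  1/4 -1/8 -3/8]
Fix exponent of v at 1, g at 0, m at 0, ν at 0; solve each RREF row for its pivot's exponent:
  r0: exp(E) + (1/8)·1 = 0 ⇒ exp(E) = -1/8
  r1: exp(a) + (3/8)·1 = 0 ⇒ exp(a) = -3/8
  r2: exp(ρ) + (-1/8)·1 = 0 ⇒ exp(ρ) = 1/8
Π_3 = E^(-1/8) · a^(-3/8) · ρ^(1/8) · v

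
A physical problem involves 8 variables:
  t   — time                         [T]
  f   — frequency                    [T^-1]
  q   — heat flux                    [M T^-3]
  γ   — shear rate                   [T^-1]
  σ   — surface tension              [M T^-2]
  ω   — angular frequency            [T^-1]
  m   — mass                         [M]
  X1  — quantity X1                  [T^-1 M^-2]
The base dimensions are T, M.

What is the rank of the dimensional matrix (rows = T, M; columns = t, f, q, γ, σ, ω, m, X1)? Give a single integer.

2

Exponent matrix [T,M] × [t,f,q,γ,σ,ω,m,X1]:
  T: [ 1 -1 -3 -1 -2 -1  0 -1]
  M: [ 0  0  1  0  1  0  1 -2]
Row reduction gives pivot columns t,q; rank = 2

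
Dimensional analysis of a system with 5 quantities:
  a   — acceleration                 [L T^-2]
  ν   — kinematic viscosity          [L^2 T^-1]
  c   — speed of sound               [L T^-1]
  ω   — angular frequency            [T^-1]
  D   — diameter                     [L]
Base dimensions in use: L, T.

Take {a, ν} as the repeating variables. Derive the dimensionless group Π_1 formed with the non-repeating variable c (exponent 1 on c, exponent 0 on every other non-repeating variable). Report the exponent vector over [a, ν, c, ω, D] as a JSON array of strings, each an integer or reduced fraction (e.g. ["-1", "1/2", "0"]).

Exponent matrix [L,T] × [a,ν,c,ω,D]:
  L: [ 1  2  1  0  1]
  T: [-2 -1 -1 -1  0]
RREF → pivots at {a,ν} ⇒ r = 2
Repeat: a,ν; free: c,ω,D
RREF:
  r0: [   1    0  1/3  2/3 -1/3]
  r1: [   0    1  1/3 -1/3  2/3]
Fix exponent of c at 1, ω at 0, D at 0; solve each RREF row for its pivot's exponent:
  r0: exp(a) + (1/3)·1 = 0 ⇒ exp(a) = -1/3
  r1: exp(ν) + (1/3)·1 = 0 ⇒ exp(ν) = -1/3
Π_1 = a^(-1/3) · ν^(-1/3) · c

["-1/3", "-1/3", "1", "0", "0"]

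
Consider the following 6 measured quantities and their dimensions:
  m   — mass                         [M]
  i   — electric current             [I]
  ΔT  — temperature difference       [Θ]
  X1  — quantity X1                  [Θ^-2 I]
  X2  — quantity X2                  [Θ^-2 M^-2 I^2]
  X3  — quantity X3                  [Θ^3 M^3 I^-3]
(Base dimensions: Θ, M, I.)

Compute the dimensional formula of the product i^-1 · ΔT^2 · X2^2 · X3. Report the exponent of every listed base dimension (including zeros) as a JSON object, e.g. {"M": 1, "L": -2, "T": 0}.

Exponent matrix [Θ,M,I] × [m,i,ΔT,X1,X2,X3]:
  Θ: [ 0  0  1 -2 -2  3]
  M: [ 1  0  0  0 -2  3]
  I: [ 0  1  0  1  2 -3]
  [Θ]: (-1)·0+(2)·1+(2)·-2+(1)·3 = 1
  [M]: (-1)·0+(2)·0+(2)·-2+(1)·3 = -1
  [I]: (-1)·1+(2)·0+(2)·2+(1)·-3 = 0
⇒ Θ M^-1

{"Θ": 1, "M": -1, "I": 0}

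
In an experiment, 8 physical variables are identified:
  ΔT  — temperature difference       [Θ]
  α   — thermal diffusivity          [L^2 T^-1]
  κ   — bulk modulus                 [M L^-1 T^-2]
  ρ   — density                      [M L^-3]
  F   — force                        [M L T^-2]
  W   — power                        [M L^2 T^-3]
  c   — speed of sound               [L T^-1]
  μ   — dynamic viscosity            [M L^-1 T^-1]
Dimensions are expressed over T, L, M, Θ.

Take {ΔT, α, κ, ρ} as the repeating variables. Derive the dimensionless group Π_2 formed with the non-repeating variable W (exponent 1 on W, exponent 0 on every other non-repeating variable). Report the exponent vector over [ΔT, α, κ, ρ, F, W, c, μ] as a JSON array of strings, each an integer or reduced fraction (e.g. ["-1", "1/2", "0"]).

["0", "-2", "-1/2", "-1/2", "0", "1", "0", "0"]

Exponent matrix [T,L,M,Θ] × [ΔT,α,κ,ρ,F,W,c,μ]:
  T: [ 0 -1 -2  0 -2 -3 -1 -1]
  L: [ 0  2 -1 -3  1  2  1 -1]
  M: [ 0  0  1  1  1  1  0  1]
  Θ: [ 1  0  0  0  0  0  0  0]
RREF → pivots at {ΔT,α,κ,ρ} ⇒ r = 4
Pivot set = {ΔT,α,κ,ρ}, free = {F,W,c,μ}
RREF:
  r0: [   1    0    0    0    0    0    0    0]
  r1: [   0    1    0    0    2    2    0    1]
  r2: [   0    0    1    0    0  1/2  1/2    0]
  r3: [   0    0    0    1    1  1/2 -1/2    1]
Fix exponent of W at 1, F at 0, c at 0, μ at 0; solve each RREF row for its pivot's exponent:
  r0: exp(ΔT) + (0)·1 = 0 ⇒ exp(ΔT) = 0
  r1: exp(α) + (2)·1 = 0 ⇒ exp(α) = -2
  r2: exp(κ) + (1/2)·1 = 0 ⇒ exp(κ) = -1/2
  r3: exp(ρ) + (1/2)·1 = 0 ⇒ exp(ρ) = -1/2
Π_2 = α^-2 · κ^(-1/2) · ρ^(-1/2) · W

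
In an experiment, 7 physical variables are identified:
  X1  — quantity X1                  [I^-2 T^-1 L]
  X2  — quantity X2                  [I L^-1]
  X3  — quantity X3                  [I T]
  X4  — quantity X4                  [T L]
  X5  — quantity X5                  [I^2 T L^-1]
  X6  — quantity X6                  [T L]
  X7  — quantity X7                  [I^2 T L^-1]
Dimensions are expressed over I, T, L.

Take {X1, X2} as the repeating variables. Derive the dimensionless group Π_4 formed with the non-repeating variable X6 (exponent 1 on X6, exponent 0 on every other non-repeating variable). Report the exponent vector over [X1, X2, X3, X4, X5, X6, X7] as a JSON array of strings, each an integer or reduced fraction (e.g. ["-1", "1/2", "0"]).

Exponent matrix [I,T,L] × [X1,X2,X3,X4,X5,X6,X7]:
  I: [-2  1  1  0  2  0  2]
  T: [-1  0  1  1  1  1  1]
  L: [ 1 -1  0  1 -1  1 -1]
Row reduction gives pivot columns X1,X2; rank = 2
Repeat: X1,X2; free: X3,X4,X5,X6,X7
RREF:
  r0: [   1    0   -1   -1   -1   -1   -1]
  r1: [   0    1   -1   -2    0   -2    0]
  r2: [   0    0    0    0    0    0    0]
Fix exponent of X6 at 1, X3 at 0, X4 at 0, X5 at 0, X7 at 0; solve each RREF row for its pivot's exponent:
  r0: exp(X1) + (-1)·1 = 0 ⇒ exp(X1) = 1
  r1: exp(X2) + (-2)·1 = 0 ⇒ exp(X2) = 2
Π_4 = X1 · X2^2 · X6

["1", "2", "0", "0", "0", "1", "0"]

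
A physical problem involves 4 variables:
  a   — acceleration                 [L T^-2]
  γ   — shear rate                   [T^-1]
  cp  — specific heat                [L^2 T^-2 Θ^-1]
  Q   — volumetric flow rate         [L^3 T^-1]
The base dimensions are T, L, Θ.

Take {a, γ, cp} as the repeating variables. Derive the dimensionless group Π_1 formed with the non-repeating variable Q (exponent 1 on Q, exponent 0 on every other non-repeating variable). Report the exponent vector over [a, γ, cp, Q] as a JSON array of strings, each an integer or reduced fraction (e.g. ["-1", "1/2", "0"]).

["-3", "5", "0", "1"]

Write exponents as rows T,L,Θ / cols a,γ,cp,Q:
  T: [-2 -1 -2 -1]
  L: [ 1  0  2  3]
  Θ: [ 0  0 -1  0]
Echelon form has 3 nonzero rows (pivots: a,γ,cp)
Repeat: a,γ,cp; free: Q
RREF:
  r0: [   1    0    0    3]
  r1: [   0    1    0   -5]
  r2: [   0    0    1    0]
Fix exponent of Q at 1; solve each RREF row for its pivot's exponent:
  r0: exp(a) + (3)·1 = 0 ⇒ exp(a) = -3
  r1: exp(γ) + (-5)·1 = 0 ⇒ exp(γ) = 5
  r2: exp(cp) + (0)·1 = 0 ⇒ exp(cp) = 0
Π_1 = a^-3 · γ^5 · Q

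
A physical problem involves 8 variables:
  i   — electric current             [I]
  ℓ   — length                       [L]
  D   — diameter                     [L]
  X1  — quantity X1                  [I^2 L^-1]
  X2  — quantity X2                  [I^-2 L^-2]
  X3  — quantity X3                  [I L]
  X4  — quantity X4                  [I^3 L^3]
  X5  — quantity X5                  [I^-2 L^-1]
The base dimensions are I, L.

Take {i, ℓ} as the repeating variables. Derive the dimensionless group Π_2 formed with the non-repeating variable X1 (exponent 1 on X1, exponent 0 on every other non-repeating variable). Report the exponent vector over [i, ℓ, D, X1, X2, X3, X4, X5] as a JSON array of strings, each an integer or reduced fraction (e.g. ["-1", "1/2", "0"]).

Exponent matrix [I,L] × [i,ℓ,D,X1,X2,X3,X4,X5]:
  I: [ 1  0  0  2 -2  1  3 -2]
  L: [ 0  1  1 -1 -2  1  3 -1]
RREF → pivots at {i,ℓ} ⇒ r = 2
Repeat: i,ℓ; free: D,X1,X2,X3,X4,X5
RREF:
  r0: [   1    0    0    2   -2    1    3   -2]
  r1: [   0    1    1   -1   -2    1    3   -1]
Fix exponent of X1 at 1, D at 0, X2 at 0, X3 at 0, X4 at 0, X5 at 0; solve each RREF row for its pivot's exponent:
  r0: exp(i) + (2)·1 = 0 ⇒ exp(i) = -2
  r1: exp(ℓ) + (-1)·1 = 0 ⇒ exp(ℓ) = 1
Π_2 = i^-2 · ℓ · X1

["-2", "1", "0", "1", "0", "0", "0", "0"]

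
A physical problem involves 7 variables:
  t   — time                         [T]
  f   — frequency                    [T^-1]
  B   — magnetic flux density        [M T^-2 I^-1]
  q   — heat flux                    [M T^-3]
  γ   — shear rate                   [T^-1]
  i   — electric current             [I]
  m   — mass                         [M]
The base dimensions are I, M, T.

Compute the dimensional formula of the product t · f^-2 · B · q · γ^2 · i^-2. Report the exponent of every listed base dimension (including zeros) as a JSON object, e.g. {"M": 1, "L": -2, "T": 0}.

{"I": -3, "M": 2, "T": -4}

Exponent matrix [I,M,T] × [t,f,B,q,γ,i,m]:
  I: [ 0  0 -1  0  0  1  0]
  M: [ 0  0  1  1  0  0  1]
  T: [ 1 -1 -2 -3 -1  0  0]
  [I]: (1)·0+(-2)·0+(1)·-1+(1)·0+(2)·0+(-2)·1 = -3
  [M]: (1)·0+(-2)·0+(1)·1+(1)·1+(2)·0+(-2)·0 = 2
  [T]: (1)·1+(-2)·-1+(1)·-2+(1)·-3+(2)·-1+(-2)·0 = -4
⇒ I^-3 M^2 T^-4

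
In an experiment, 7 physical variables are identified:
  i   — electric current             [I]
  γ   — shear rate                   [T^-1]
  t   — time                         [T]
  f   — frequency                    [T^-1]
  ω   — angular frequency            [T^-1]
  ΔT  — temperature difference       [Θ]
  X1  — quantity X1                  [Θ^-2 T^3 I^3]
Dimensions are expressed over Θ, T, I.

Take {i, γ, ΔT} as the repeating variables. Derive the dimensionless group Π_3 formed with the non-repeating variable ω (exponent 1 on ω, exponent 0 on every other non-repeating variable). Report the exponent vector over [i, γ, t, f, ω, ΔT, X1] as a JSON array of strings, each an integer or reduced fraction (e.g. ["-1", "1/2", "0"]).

Write exponents as rows Θ,T,I / cols i,γ,t,f,ω,ΔT,X1:
  Θ: [ 0  0  0  0  0  1 -2]
  T: [ 0 -1  1 -1 -1  0  3]
  I: [ 1  0  0  0  0  0  3]
RREF → pivots at {i,γ,ΔT} ⇒ r = 3
Pivot set = {i,γ,ΔT}, free = {t,f,ω,X1}
RREF:
  r0: [   1    0    0    0    0    0    3]
  r1: [   0    1   -1    1    1    0   -3]
  r2: [   0    0    0    0    0    1   -2]
Fix exponent of ω at 1, t at 0, f at 0, X1 at 0; solve each RREF row for its pivot's exponent:
  r0: exp(i) + (0)·1 = 0 ⇒ exp(i) = 0
  r1: exp(γ) + (1)·1 = 0 ⇒ exp(γ) = -1
  r2: exp(ΔT) + (0)·1 = 0 ⇒ exp(ΔT) = 0
Π_3 = γ^-1 · ω

["0", "-1", "0", "0", "1", "0", "0"]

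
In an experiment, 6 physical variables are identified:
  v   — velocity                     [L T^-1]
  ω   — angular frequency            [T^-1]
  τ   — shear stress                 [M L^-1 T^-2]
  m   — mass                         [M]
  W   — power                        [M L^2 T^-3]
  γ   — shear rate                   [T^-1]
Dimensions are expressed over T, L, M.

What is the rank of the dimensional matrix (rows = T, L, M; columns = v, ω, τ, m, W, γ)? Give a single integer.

Exponent matrix [T,L,M] × [v,ω,τ,m,W,γ]:
  T: [-1 -1 -2  0 -3 -1]
  L: [ 1  0 -1  0  2  0]
  M: [ 0  0  1  1  1  0]
Echelon form has 3 nonzero rows (pivots: v,ω,τ)

3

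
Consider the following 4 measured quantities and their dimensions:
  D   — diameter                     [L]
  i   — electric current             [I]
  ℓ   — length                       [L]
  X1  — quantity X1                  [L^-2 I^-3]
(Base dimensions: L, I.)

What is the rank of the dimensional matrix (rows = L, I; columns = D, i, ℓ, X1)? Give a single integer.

Dimensional matrix (L×I by D×i×ℓ×X1):
  L: [ 1  0  1 -2]
  I: [ 0  1  0 -3]
Row reduction gives pivot columns D,i; rank = 2

2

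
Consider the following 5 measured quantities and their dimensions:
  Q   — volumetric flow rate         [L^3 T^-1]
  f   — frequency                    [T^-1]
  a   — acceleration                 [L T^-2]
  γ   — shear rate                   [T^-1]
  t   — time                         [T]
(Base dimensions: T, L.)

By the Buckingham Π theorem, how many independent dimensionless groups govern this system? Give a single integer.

3

Exponent matrix [T,L] × [Q,f,a,γ,t]:
  T: [-1 -1 -2 -1  1]
  L: [ 3  0  1  0  0]
Row reduction gives pivot columns Q,f; rank = 2
5 vars − rank 2 = 3 Π groups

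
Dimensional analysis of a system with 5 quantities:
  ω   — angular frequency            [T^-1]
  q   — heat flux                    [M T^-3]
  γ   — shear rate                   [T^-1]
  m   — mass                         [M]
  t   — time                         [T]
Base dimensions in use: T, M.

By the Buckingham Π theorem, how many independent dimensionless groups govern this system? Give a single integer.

Exponent matrix [T,M] × [ω,q,γ,m,t]:
  T: [-1 -3 -1  0  1]
  M: [ 0  1  0  1  0]
Echelon form has 2 nonzero rows (pivots: ω,q)
Π count = n − r = 5 − 2 = 3

3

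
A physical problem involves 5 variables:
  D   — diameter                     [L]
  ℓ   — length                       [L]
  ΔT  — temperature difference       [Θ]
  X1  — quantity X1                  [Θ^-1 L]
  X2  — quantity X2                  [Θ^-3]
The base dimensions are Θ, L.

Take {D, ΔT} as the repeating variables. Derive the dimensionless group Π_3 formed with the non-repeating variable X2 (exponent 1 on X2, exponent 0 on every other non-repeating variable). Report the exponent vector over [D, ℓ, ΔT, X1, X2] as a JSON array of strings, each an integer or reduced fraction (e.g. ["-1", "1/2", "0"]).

["0", "0", "3", "0", "1"]

Exponent matrix [Θ,L] × [D,ℓ,ΔT,X1,X2]:
  Θ: [ 0  0  1 -1 -3]
  L: [ 1  1  0  1  0]
Echelon form has 2 nonzero rows (pivots: D,ΔT)
Repeat: D,ΔT; free: ℓ,X1,X2
RREF:
  r0: [   1    1    0    1    0]
  r1: [   0    0    1   -1   -3]
Fix exponent of X2 at 1, ℓ at 0, X1 at 0; solve each RREF row for its pivot's exponent:
  r0: exp(D) + (0)·1 = 0 ⇒ exp(D) = 0
  r1: exp(ΔT) + (-3)·1 = 0 ⇒ exp(ΔT) = 3
Π_3 = ΔT^3 · X2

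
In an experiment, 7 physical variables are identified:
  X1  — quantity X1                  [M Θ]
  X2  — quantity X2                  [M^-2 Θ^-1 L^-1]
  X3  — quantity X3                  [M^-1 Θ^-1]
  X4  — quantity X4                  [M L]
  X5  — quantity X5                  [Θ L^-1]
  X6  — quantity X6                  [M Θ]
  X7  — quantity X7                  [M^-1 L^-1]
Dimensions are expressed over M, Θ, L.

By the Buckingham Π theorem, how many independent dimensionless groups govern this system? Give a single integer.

5

Dimensional matrix (M×Θ×L by X1×X2×X3×X4×X5×X6×X7):
  M: [ 1 -2 -1  1  0  1 -1]
  Θ: [ 1 -1 -1  0  1  1  0]
  L: [ 0 -1  0  1 -1  0 -1]
Row reduction gives pivot columns X1,X2; rank = 2
Π count = n − r = 7 − 2 = 5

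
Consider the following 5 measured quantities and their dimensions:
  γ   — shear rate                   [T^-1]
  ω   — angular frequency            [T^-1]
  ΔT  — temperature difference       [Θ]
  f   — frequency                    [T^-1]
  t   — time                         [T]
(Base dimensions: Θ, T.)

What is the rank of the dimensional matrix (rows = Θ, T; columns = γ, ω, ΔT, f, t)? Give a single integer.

2

Dimensional matrix (Θ×T by γ×ω×ΔT×f×t):
  Θ: [ 0  0  1  0  0]
  T: [-1 -1  0 -1  1]
RREF → pivots at {γ,ΔT} ⇒ r = 2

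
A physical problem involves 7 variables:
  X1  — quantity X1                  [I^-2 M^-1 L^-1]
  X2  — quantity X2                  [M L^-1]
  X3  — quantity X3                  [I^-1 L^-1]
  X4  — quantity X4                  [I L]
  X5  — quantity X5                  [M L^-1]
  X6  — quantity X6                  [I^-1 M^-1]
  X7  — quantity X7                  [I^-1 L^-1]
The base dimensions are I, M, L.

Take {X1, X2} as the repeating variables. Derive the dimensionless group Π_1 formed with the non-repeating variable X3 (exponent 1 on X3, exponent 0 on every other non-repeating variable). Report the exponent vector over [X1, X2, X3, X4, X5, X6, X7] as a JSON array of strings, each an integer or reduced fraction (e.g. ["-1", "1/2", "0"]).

["-1/2", "-1/2", "1", "0", "0", "0", "0"]

Exponent matrix [I,M,L] × [X1,X2,X3,X4,X5,X6,X7]:
  I: [-2  0 -1  1  0 -1 -1]
  M: [-1  1  0  0  1 -1  0]
  L: [-1 -1 -1  1 -1  0 -1]
RREF → pivots at {X1,X2} ⇒ r = 2
Repeat: X1,X2; free: X3,X4,X5,X6,X7
RREF:
  r0: [   1    0  1/2 -1/2    0  1/2  1/2]
  r1: [   0    1  1/2 -1/2    1 -1/2  1/2]
  r2: [   0    0    0    0    0    0    0]
Fix exponent of X3 at 1, X4 at 0, X5 at 0, X6 at 0, X7 at 0; solve each RREF row for its pivot's exponent:
  r0: exp(X1) + (1/2)·1 = 0 ⇒ exp(X1) = -1/2
  r1: exp(X2) + (1/2)·1 = 0 ⇒ exp(X2) = -1/2
Π_1 = X1^(-1/2) · X2^(-1/2) · X3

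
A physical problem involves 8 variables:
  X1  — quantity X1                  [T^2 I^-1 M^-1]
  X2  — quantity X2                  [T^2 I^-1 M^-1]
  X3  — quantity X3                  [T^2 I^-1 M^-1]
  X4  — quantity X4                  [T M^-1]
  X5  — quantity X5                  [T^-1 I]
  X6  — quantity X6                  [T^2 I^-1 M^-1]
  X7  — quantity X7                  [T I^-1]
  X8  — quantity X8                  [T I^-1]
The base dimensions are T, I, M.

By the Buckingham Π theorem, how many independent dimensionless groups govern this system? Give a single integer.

6

Write exponents as rows T,I,M / cols X1,X2,X3,X4,X5,X6,X7,X8:
  T: [ 2  2  2  1 -1  2  1  1]
  I: [-1 -1 -1  0  1 -1 -1 -1]
  M: [-1 -1 -1 -1  0 -1  0  0]
Row reduction gives pivot columns X1,X4; rank = 2
n=8, r=2 ⇒ 6 dimensionless groups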